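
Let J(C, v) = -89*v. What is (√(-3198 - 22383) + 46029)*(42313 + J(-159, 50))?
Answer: 1742796027 + 37863*I*√25581 ≈ 1.7428e+9 + 6.0558e+6*I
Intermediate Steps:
(√(-3198 - 22383) + 46029)*(42313 + J(-159, 50)) = (√(-3198 - 22383) + 46029)*(42313 - 89*50) = (√(-25581) + 46029)*(42313 - 4450) = (I*√25581 + 46029)*37863 = (46029 + I*√25581)*37863 = 1742796027 + 37863*I*√25581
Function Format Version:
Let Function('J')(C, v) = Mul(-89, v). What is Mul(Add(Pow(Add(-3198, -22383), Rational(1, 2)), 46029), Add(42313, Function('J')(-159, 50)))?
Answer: Add(1742796027, Mul(37863, I, Pow(25581, Rational(1, 2)))) ≈ Add(1.7428e+9, Mul(6.0558e+6, I))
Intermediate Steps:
Mul(Add(Pow(Add(-3198, -22383), Rational(1, 2)), 46029), Add(42313, Function('J')(-159, 50))) = Mul(Add(Pow(Add(-3198, -22383), Rational(1, 2)), 46029), Add(42313, Mul(-89, 50))) = Mul(Add(Pow(-25581, Rational(1, 2)), 46029), Add(42313, -4450)) = Mul(Add(Mul(I, Pow(25581, Rational(1, 2))), 46029), 37863) = Mul(Add(46029, Mul(I, Pow(25581, Rational(1, 2)))), 37863) = Add(1742796027, Mul(37863, I, Pow(25581, Rational(1, 2))))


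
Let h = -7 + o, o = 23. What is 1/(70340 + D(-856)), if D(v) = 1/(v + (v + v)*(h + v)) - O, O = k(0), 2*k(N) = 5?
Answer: 1437224/101090743101 ≈ 1.4217e-5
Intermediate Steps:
h = 16 (h = -7 + 23 = 16)
k(N) = 5/2 (k(N) = (½)*5 = 5/2)
O = 5/2 ≈ 2.5000
D(v) = -5/2 + 1/(v + 2*v*(16 + v)) (D(v) = 1/(v + (v + v)*(16 + v)) - 1*5/2 = 1/(v + (2*v)*(16 + v)) - 5/2 = 1/(v + 2*v*(16 + v)) - 5/2 = -5/2 + 1/(v + 2*v*(16 + v)))
1/(70340 + D(-856)) = 1/(70340 + (½)*(2 - 165*(-856) - 10*(-856)²)/(-856*(33 + 2*(-856)))) = 1/(70340 + (½)*(-1/856)*(2 + 141240 - 10*732736)/(33 - 1712)) = 1/(70340 + (½)*(-1/856)*(2 + 141240 - 7327360)/(-1679)) = 1/(70340 + (½)*(-1/856)*(-1/1679)*(-7186118)) = 1/(70340 - 3593059/1437224) = 1/(101090743101/1437224) = 1437224/101090743101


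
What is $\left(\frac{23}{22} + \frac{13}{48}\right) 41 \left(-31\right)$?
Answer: $- \frac{883345}{528} \approx -1673.0$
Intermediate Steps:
$\left(\frac{23}{22} + \frac{13}{48}\right) 41 \left(-31\right) = \frac{695}{528} \cdot 41 \left(-31\right) = \frac{28495}{528} \left(-31\right) = - \frac{883345}{528}$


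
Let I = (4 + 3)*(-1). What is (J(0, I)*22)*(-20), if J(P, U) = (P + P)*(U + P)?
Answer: 0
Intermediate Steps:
I = -7 (I = 7*(-1) = -7)
J(P, U) = 2*P*(P + U) (J(P, U) = (2*P)*(P + U) = 2*P*(P + U))
(J(0, I)*22)*(-20) = ((2*0*(0 - 7))*22)*(-20) = ((2*0*(-7))*22)*(-20) = (0*22)*(-20) = 0*(-20) = 0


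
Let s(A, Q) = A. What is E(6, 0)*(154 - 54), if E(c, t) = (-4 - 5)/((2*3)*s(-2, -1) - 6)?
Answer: 50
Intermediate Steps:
E(c, t) = 1/2 (E(c, t) = (-4 - 5)/((2*3)*(-2) - 6) = -9/(6*(-2) - 6) = -9/(-12 - 6) = -9/(-18) = -9*(-1/18) = 1/2)
E(6, 0)*(154 - 54) = (154 - 54)/2 = (1/2)*100 = 50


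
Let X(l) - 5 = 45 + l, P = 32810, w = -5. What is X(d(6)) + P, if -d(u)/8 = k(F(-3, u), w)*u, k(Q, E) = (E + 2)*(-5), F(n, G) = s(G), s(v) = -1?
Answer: 32140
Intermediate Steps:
F(n, G) = -1
k(Q, E) = -10 - 5*E (k(Q, E) = (2 + E)*(-5) = -10 - 5*E)
d(u) = -120*u (d(u) = -8*(-10 - 5*(-5))*u = -8*(-10 + 25)*u = -120*u)
X(l) = 50 + l (X(l) = 5 + (45 + l) = 50 + l)
X(d(6)) + P = (50 - 120*6) + 32810 = (50 - 720) + 32810 = -670 + 32810 = 32140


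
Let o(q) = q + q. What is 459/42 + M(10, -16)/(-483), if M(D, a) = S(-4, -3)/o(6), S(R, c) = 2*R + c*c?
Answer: 63341/5796 ≈ 10.928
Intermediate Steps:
S(R, c) = c**2 + 2*R (S(R, c) = 2*R + c**2 = c**2 + 2*R)
o(q) = 2*q
M(D, a) = 1/12 (M(D, a) = ((-3)**2 + 2*(-4))/((2*6)) = (9 - 8)/12 = 1*(1/12) = 1/12)
459/42 + M(10, -16)/(-483) = 459/42 + (1/12)/(-483) = 459*(1/42) + (1/12)*(-1/483) = 153/14 - 1/5796 = 63341/5796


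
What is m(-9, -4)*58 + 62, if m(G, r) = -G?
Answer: 584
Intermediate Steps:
m(-9, -4)*58 + 62 = -1*(-9)*58 + 62 = 9*58 + 62 = 522 + 62 = 584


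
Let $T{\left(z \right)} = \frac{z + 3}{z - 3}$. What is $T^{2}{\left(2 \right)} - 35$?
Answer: $-10$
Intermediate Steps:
$T{\left(z \right)} = \frac{3 + z}{-3 + z}$
$T^{2}{\left(2 \right)} - 35 = \left(\frac{3 + 2}{-3 + 2}\right)^{2} - 35 = \left(\frac{1}{-1} \cdot 5\right)^{2} - 35 = \left(\left(-1\right) 5\right)^{2} - 35 = \left(-5\right)^{2} - 35 = 25 - 35 = -10$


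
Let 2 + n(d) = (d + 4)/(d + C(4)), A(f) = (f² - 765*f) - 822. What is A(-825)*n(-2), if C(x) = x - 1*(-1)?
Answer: -1747904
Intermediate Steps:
A(f) = -822 + f² - 765*f
C(x) = 1 + x (C(x) = x + 1 = 1 + x)
n(d) = -2 + (4 + d)/(5 + d) (n(d) = -2 + (d + 4)/(d + (1 + 4)) = -2 + (4 + d)/(d + 5) = -2 + (4 + d)/(5 + d))
A(-825)*n(-2) = (-822 + (-825)² - 765*(-825))*((-6 - 1*(-2))/(5 - 2)) = (-822 + 680625 + 631125)*((-6 + 2)/3) = 1310928*((⅓)*(-4)) = 1310928*(-4/3) = -1747904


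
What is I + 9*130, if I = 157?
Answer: 1327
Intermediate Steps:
I + 9*130 = 157 + 9*130 = 157 + 1170 = 1327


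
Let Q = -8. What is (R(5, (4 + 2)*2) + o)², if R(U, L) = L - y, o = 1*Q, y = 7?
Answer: 9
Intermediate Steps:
o = -8 (o = 1*(-8) = -8)
R(U, L) = -7 + L (R(U, L) = L - 1*7 = L - 7 = -7 + L)
(R(5, (4 + 2)*2) + o)² = ((-7 + (4 + 2)*2) - 8)² = ((-7 + 6*2) - 8)² = ((-7 + 12) - 8)² = (5 - 8)² = (-3)² = 9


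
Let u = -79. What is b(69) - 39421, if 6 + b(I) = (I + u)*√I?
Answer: -39427 - 10*√69 ≈ -39510.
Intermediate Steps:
b(I) = -6 + √I*(-79 + I) (b(I) = -6 + (I - 79)*√I = -6 + (-79 + I)*√I = -6 + √I*(-79 + I))
b(69) - 39421 = (-6 + 69^(3/2) - 79*√69) - 39421 = (-6 + 69*√69 - 79*√69) - 39421 = (-6 - 10*√69) - 39421 = -39427 - 10*√69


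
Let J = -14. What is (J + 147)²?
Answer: 17689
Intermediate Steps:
(J + 147)² = (-14 + 147)² = 133² = 17689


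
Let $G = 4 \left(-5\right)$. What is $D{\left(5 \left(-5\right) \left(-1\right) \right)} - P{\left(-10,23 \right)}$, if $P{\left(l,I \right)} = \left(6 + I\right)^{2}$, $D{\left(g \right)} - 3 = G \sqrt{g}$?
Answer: $-938$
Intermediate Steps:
$G = -20$
$D{\left(g \right)} = 3 - 20 \sqrt{g}$
$D{\left(5 \left(-5\right) \left(-1\right) \right)} - P{\left(-10,23 \right)} = \left(3 - 20 \sqrt{5 \left(-5\right) \left(-1\right)}\right) - \left(6 + 23\right)^{2} = \left(3 - 20 \sqrt{\left(-25\right) \left(-1\right)}\right) - 29^{2} = \left(3 - 20 \sqrt{25}\right) - 841 = \left(3 - 100\right) - 841 = -97 - 841 = -938$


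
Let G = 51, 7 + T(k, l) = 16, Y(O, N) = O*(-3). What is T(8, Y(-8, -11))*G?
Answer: 459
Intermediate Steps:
Y(O, N) = -3*O
T(k, l) = 9 (T(k, l) = -7 + 16 = 9)
T(8, Y(-8, -11))*G = 9*51 = 459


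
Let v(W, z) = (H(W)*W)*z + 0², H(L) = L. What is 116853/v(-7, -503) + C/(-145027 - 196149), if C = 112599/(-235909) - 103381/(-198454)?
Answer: -2532533682792512857/534169905744943216 ≈ -4.7411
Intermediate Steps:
v(W, z) = z*W² (v(W, z) = (W*W)*z + 0² = W²*z + 0 = z*W² + 0 = z*W²)
C = 30489349/698762458 (C = 112599*(-1/235909) - 103381*(-1/198454) = -112599/235909 + 1543/2962 = 30489349/698762458 ≈ 0.043633)
116853/v(-7, -503) + C/(-145027 - 196149) = 116853/((-503*(-7)²)) + 30489349/(698762458*(-145027 - 196149)) = 116853/((-503*49)) + (30489349/698762458)/(-341176) = 116853/(-24647) + (30489349/698762458)*(-1/341176) = 116853*(-1/24647) - 2771759/21672816397328 = -116853/24647 - 2771759/21672816397328 = -2532533682792512857/534169905744943216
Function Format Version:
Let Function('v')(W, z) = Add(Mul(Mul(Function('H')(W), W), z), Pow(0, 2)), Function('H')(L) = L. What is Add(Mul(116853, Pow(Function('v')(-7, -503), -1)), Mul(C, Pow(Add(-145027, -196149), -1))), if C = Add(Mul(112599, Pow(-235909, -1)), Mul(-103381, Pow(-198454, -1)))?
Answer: Rational(-2532533682792512857, 534169905744943216) ≈ -4.7411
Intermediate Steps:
Function('v')(W, z) = Mul(z, Pow(W, 2)) (Function('v')(W, z) = Add(Mul(Mul(W, W), z), Pow(0, 2)) = Add(Mul(Pow(W, 2), z), 0) = Add(Mul(z, Pow(W, 2)), 0) = Mul(z, Pow(W, 2)))
C = Rational(30489349, 698762458) (C = Add(Mul(112599, Rational(-1, 235909)), Mul(-103381, Rational(-1, 198454))) = Add(Rational(-112599, 235909), Rational(1543, 2962)) = Rational(30489349, 698762458) ≈ 0.043633)
Add(Mul(116853, Pow(Function('v')(-7, -503), -1)), Mul(C, Pow(Add(-145027, -196149), -1))) = Add(Mul(116853, Pow(Mul(-503, Pow(-7, 2)), -1)), Mul(Rational(30489349, 698762458), Pow(Add(-145027, -196149), -1))) = Add(Mul(116853, Pow(Mul(-503, 49), -1)), Mul(Rational(30489349, 698762458), Pow(-341176, -1))) = Add(Mul(116853, Pow(-24647, -1)), Mul(Rational(30489349, 698762458), Rational(-1, 341176))) = Add(Mul(116853, Rational(-1, 24647)), Rational(-2771759, 21672816397328)) = Add(Rational(-116853, 24647), Rational(-2771759, 21672816397328)) = Rational(-2532533682792512857, 534169905744943216)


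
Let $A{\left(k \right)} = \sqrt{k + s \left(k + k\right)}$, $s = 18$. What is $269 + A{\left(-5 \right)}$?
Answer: $269 + i \sqrt{185} \approx 269.0 + 13.601 i$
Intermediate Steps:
$A{\left(k \right)} = \sqrt{37} \sqrt{k}$ ($A{\left(k \right)} = \sqrt{k + 18 \left(k + k\right)} = \sqrt{k + 18 \cdot 2 k} = \sqrt{k + 36 k} = \sqrt{37 k} = \sqrt{37} \sqrt{k}$)
$269 + A{\left(-5 \right)} = 269 + \sqrt{37} \sqrt{-5} = 269 + \sqrt{37} i \sqrt{5} = 269 + i \sqrt{185}$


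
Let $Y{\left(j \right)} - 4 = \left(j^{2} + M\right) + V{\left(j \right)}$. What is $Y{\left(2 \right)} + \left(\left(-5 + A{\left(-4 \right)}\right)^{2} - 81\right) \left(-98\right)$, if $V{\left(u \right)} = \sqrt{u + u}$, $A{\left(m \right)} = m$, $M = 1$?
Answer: $11$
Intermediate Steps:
$V{\left(u \right)} = \sqrt{2} \sqrt{u}$ ($V{\left(u \right)} = \sqrt{2 u} = \sqrt{2} \sqrt{u}$)
$Y{\left(j \right)} = 5 + j^{2} + \sqrt{2} \sqrt{j}$ ($Y{\left(j \right)} = 4 + \left(\left(j^{2} + 1\right) + \sqrt{2} \sqrt{j}\right) = 4 + \left(\left(1 + j^{2}\right) + \sqrt{2} \sqrt{j}\right) = 4 + \left(1 + j^{2} + \sqrt{2} \sqrt{j}\right) = 5 + j^{2} + \sqrt{2} \sqrt{j}$)
$Y{\left(2 \right)} + \left(\left(-5 + A{\left(-4 \right)}\right)^{2} - 81\right) \left(-98\right) = \left(5 + 2^{2} + \sqrt{2} \sqrt{2}\right) + \left(\left(-5 - 4\right)^{2} - 81\right) \left(-98\right) = \left(5 + 4 + 2\right) + \left(\left(-9\right)^{2} - 81\right) \left(-98\right) = 11 + \left(81 - 81\right) \left(-98\right) = 11 + 0 \left(-98\right) = 11 + 0 = 11$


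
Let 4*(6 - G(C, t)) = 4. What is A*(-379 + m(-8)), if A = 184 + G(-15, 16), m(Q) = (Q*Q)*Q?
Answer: -168399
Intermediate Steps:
G(C, t) = 5 (G(C, t) = 6 - 1/4*4 = 6 - 1 = 5)
m(Q) = Q**3 (m(Q) = Q**2*Q = Q**3)
A = 189 (A = 184 + 5 = 189)
A*(-379 + m(-8)) = 189*(-379 + (-8)**3) = 189*(-379 - 512) = 189*(-891) = -168399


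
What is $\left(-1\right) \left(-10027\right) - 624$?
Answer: $9403$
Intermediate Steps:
$\left(-1\right) \left(-10027\right) - 624 = 10027 - 624 = 9403$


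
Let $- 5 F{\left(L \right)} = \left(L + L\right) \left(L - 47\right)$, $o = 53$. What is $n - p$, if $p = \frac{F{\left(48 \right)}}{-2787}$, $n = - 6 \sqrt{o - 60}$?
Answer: $- \frac{32}{4645} - 6 i \sqrt{7} \approx -0.0068891 - 15.875 i$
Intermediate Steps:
$F{\left(L \right)} = - \frac{2 L \left(-47 + L\right)}{5}$ ($F{\left(L \right)} = - \frac{\left(L + L\right) \left(L - 47\right)}{5} = - \frac{2 L \left(-47 + L\right)}{5}$)
$n = - 6 i \sqrt{7}$ ($n = - 6 \sqrt{53 - 60} = - 6 \sqrt{-7} = - 6 i \sqrt{7} \approx - 15.875 i$)
$p = \frac{32}{4645}$ ($p = \frac{\frac{2}{5} \cdot 48 \left(47 - 48\right)}{-2787} = \frac{2}{5} \cdot 48 \left(47 - 48\right) \left(- \frac{1}{2787}\right) = \frac{2}{5} \cdot 48 \left(-1\right) \left(- \frac{1}{2787}\right) = \left(- \frac{96}{5}\right) \left(- \frac{1}{2787}\right) = \frac{32}{4645} \approx 0.0068891$)
$n - p = - 6 i \sqrt{7} - \frac{32}{4645} = - \frac{32}{4645} - 6 i \sqrt{7}$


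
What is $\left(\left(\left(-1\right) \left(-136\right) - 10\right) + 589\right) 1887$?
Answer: $1349205$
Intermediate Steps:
$\left(\left(\left(-1\right) \left(-136\right) - 10\right) + 589\right) 1887 = \left(\left(136 - 10\right) + 589\right) 1887 = \left(126 + 589\right) 1887 = 715 \cdot 1887 = 1349205$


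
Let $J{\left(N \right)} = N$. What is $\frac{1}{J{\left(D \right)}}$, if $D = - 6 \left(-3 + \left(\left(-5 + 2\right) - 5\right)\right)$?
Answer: $\frac{1}{66} \approx 0.015152$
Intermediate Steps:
$D = 66$ ($D = - 6 \left(-3 - 8\right) = \left(-6\right) \left(-11\right) = 66$)
$\frac{1}{J{\left(D \right)}} = \frac{1}{66}$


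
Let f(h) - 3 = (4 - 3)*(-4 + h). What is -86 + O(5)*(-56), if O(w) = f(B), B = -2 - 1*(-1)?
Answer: 26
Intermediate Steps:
B = -1 (B = -2 + 1 = -1)
f(h) = -1 + h (f(h) = 3 + (4 - 3)*(-4 + h) = 3 + 1*(-4 + h) = 3 + (-4 + h) = -1 + h)
O(w) = -2 (O(w) = -1 - 1 = -2)
-86 + O(5)*(-56) = -86 - 2*(-56) = -86 + 112 = 26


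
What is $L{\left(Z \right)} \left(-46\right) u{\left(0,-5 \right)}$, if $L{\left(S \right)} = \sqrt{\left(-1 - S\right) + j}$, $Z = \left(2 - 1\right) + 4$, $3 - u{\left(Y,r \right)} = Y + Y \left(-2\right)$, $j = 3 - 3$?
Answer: $- 138 i \sqrt{6} \approx - 338.03 i$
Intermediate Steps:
$j = 0$
$u{\left(Y,r \right)} = 3 + Y$ ($u{\left(Y,r \right)} = 3 - \left(Y + Y \left(-2\right)\right) = 3 - \left(Y - 2 Y\right) = 3 - - Y = 3 + Y$)
$Z = 5$ ($Z = 1 + 4 = 5$)
$L{\left(S \right)} = \sqrt{-1 - S}$ ($L{\left(S \right)} = \sqrt{\left(-1 - S\right) + 0} = \sqrt{-1 - S}$)
$L{\left(Z \right)} \left(-46\right) u{\left(0,-5 \right)} = \sqrt{-1 - 5} \left(-46\right) \left(3 + 0\right) = \sqrt{-1 - 5} \left(-46\right) 3 = \sqrt{-6} \left(-46\right) 3 = i \sqrt{6} \left(-46\right) 3 = - 46 i \sqrt{6} \cdot 3 = - 138 i \sqrt{6}$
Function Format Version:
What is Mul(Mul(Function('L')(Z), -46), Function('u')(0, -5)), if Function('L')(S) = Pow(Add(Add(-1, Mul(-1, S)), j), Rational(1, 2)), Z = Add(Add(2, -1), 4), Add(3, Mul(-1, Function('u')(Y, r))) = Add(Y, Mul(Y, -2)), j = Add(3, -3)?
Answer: Mul(-138, I, Pow(6, Rational(1, 2))) ≈ Mul(-338.03, I)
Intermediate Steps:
j = 0
Function('u')(Y, r) = Add(3, Y) (Function('u')(Y, r) = Add(3, Mul(-1, Add(Y, Mul(Y, -2)))) = Add(3, Mul(-1, Add(Y, Mul(-2, Y)))) = Add(3, Mul(-1, Mul(-1, Y))) = Add(3, Y))
Z = 5 (Z = Add(1, 4) = 5)
Function('L')(S) = Pow(Add(-1, Mul(-1, S)), Rational(1, 2)) (Function('L')(S) = Pow(Add(Add(-1, Mul(-1, S)), 0), Rational(1, 2)) = Pow(Add(-1, Mul(-1, S)), Rational(1, 2)))
Mul(Mul(Function('L')(Z), -46), Function('u')(0, -5)) = Mul(Mul(Pow(Add(-1, Mul(-1, 5)), Rational(1, 2)), -46), Add(3, 0)) = Mul(Mul(Pow(Add(-1, -5), Rational(1, 2)), -46), 3) = Mul(Mul(Pow(-6, Rational(1, 2)), -46), 3) = Mul(Mul(Mul(I, Pow(6, Rational(1, 2))), -46), 3) = Mul(Mul(-46, I, Pow(6, Rational(1, 2))), 3) = Mul(-138, I, Pow(6, Rational(1, 2)))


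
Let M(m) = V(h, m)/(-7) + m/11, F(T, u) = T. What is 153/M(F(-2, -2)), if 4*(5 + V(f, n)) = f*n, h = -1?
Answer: 23562/71 ≈ 331.86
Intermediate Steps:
V(f, n) = -5 + f*n/4 (V(f, n) = -5 + (f*n)/4 = -5 + f*n/4)
M(m) = 5/7 + 39*m/308 (M(m) = (-5 + (¼)*(-1)*m)/(-7) + m/11 = (-5 - m/4)*(-⅐) + m*(1/11) = (5/7 + m/28) + m/11 = 5/7 + 39*m/308)
153/M(F(-2, -2)) = 153/(5/7 + (39/308)*(-2)) = 153/(5/7 - 39/154) = 153/(71/154) = 153*(154/71) = 23562/71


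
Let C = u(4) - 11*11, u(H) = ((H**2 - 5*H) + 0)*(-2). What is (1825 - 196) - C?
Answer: 1742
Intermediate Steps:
u(H) = -2*H**2 + 10*H (u(H) = (H**2 - 5*H)*(-2) = -2*H**2 + 10*H)
C = -113 (C = 2*4*(5 - 1*4) - 11*11 = 2*4*(5 - 4) - 121 = 2*4*1 - 121 = 8 - 121 = -113)
(1825 - 196) - C = (1825 - 196) - 1*(-113) = 1629 + 113 = 1742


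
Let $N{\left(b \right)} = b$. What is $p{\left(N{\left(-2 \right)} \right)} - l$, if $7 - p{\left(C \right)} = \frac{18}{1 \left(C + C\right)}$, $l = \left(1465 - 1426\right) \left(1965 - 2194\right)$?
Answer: $\frac{17885}{2} \approx 8942.5$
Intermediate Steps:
$l = -8931$ ($l = 39 \left(-229\right) = -8931$)
$p{\left(C \right)} = 7 - \frac{9}{C}$ ($p{\left(C \right)} = 7 - \frac{18}{1 \left(C + C\right)} = 7 - \frac{18}{1 \cdot 2 C} = 7 - \frac{18}{2 C} = 7 - 18 \frac{1}{2 C} = 7 - \frac{9}{C}$)
$p{\left(N{\left(-2 \right)} \right)} - l = \left(7 - \frac{9}{-2}\right) - -8931 = \left(7 - - \frac{9}{2}\right) + 8931 = \left(7 + \frac{9}{2}\right) + 8931 = \frac{23}{2} + 8931 = \frac{17885}{2}$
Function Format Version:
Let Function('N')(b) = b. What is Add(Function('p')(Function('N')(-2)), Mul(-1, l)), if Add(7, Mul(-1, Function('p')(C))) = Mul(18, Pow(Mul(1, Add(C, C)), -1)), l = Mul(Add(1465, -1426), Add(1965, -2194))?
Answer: Rational(17885, 2) ≈ 8942.5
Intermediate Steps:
l = -8931 (l = Mul(39, -229) = -8931)
Function('p')(C) = Add(7, Mul(-9, Pow(C, -1))) (Function('p')(C) = Add(7, Mul(-1, Mul(18, Pow(Mul(1, Add(C, C)), -1)))) = Add(7, Mul(-1, Mul(18, Pow(Mul(1, Mul(2, C)), -1)))) = Add(7, Mul(-1, Mul(18, Pow(Mul(2, C), -1)))) = Add(7, Mul(-1, Mul(18, Mul(Rational(1, 2), Pow(C, -1))))) = Add(7, Mul(-1, Mul(9, Pow(C, -1)))) = Add(7, Mul(-9, Pow(C, -1))))
Add(Function('p')(Function('N')(-2)), Mul(-1, l)) = Add(Add(7, Mul(-9, Pow(-2, -1))), Mul(-1, -8931)) = Add(Add(7, Mul(-9, Rational(-1, 2))), 8931) = Add(Add(7, Rational(9, 2)), 8931) = Add(Rational(23, 2), 8931) = Rational(17885, 2)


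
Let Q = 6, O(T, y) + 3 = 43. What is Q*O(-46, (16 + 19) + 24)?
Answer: 240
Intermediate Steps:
O(T, y) = 40 (O(T, y) = -3 + 43 = 40)
Q*O(-46, (16 + 19) + 24) = 6*40 = 240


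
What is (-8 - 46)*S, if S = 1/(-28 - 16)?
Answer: 27/22 ≈ 1.2273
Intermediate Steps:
S = -1/44 (S = 1/(-44) = -1/44 ≈ -0.022727)
(-8 - 46)*S = (-8 - 46)*(-1/44) = -54*(-1/44) = 27/22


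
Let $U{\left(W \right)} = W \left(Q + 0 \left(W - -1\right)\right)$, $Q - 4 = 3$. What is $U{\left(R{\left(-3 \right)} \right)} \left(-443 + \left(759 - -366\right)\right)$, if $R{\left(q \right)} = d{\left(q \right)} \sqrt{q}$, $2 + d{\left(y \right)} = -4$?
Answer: $- 28644 i \sqrt{3} \approx - 49613.0 i$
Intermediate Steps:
$d{\left(y \right)} = -6$ ($d{\left(y \right)} = -2 - 4 = -6$)
$Q = 7$ ($Q = 4 + 3 = 7$)
$R{\left(q \right)} = - 6 \sqrt{q}$
$U{\left(W \right)} = 7 W$ ($U{\left(W \right)} = W \left(7 + 0 \left(W - -1\right)\right) = W \left(7 + 0 \left(W + 1\right)\right) = W \left(7 + 0 \left(1 + W\right)\right) = W \left(7 + 0\right) = W 7 = 7 W$)
$U{\left(R{\left(-3 \right)} \right)} \left(-443 + \left(759 - -366\right)\right) = 7 \left(- 6 \sqrt{-3}\right) \left(-443 + \left(759 - -366\right)\right) = 7 \left(- 6 i \sqrt{3}\right) \left(-443 + \left(759 + 366\right)\right) = 7 \left(- 6 i \sqrt{3}\right) \left(-443 + 1125\right) = - 42 i \sqrt{3} \cdot 682 = - 28644 i \sqrt{3}$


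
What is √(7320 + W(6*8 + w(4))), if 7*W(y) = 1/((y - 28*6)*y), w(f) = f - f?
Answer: √20659967930/1680 ≈ 85.557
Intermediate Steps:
w(f) = 0
W(y) = 1/(7*y*(-168 + y)) (W(y) = (1/((y - 28*6)*y))/7 = (1/((y - 168)*y))/7 = (1/((-168 + y)*y))/7 = (1/(y*(-168 + y)))/7 = 1/(7*y*(-168 + y)))
√(7320 + W(6*8 + w(4))) = √(7320 + 1/(7*(6*8 + 0)*(-168 + (6*8 + 0)))) = √(7320 + 1/(7*(48 + 0)*(-168 + (48 + 0)))) = √(7320 + (⅐)/(48*(-168 + 48))) = √(7320 + (⅐)*(1/48)/(-120)) = √(7320 + (⅐)*(1/48)*(-1/120)) = √(7320 - 1/40320) = √(295142399/40320) = √20659967930/1680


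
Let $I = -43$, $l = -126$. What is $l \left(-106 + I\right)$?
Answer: $18774$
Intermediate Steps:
$l \left(-106 + I\right) = - 126 \left(-106 - 43\right) = \left(-126\right) \left(-149\right) = 18774$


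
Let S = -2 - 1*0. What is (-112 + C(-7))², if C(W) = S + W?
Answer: 14641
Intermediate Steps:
S = -2 (S = -2 + 0 = -2)
C(W) = -2 + W
(-112 + C(-7))² = (-112 + (-2 - 7))² = (-112 - 9)² = (-121)² = 14641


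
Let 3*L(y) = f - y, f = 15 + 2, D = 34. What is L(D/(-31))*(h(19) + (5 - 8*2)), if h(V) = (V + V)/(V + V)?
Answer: -1870/31 ≈ -60.323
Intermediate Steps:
f = 17
h(V) = 1 (h(V) = (2*V)/((2*V)) = (2*V)*(1/(2*V)) = 1)
L(y) = 17/3 - y/3 (L(y) = (17 - y)/3 = 17/3 - y/3)
L(D/(-31))*(h(19) + (5 - 8*2)) = (17/3 - 34/(3*(-31)))*(1 + (5 - 8*2)) = (17/3 - 34*(-1)/(3*31))*(1 + (5 - 16)) = (17/3 - 1/3*(-34/31))*(1 - 11) = (17/3 + 34/93)*(-10) = (187/31)*(-10) = -1870/31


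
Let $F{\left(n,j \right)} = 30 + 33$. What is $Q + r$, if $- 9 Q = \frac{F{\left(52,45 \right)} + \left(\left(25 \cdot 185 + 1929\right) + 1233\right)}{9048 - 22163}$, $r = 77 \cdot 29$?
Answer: $\frac{52716001}{23607} \approx 2233.1$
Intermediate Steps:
$F{\left(n,j \right)} = 63$
$r = 2233$
$Q = \frac{1570}{23607}$ ($Q = - \frac{\left(63 + \left(\left(25 \cdot 185 + 1929\right) + 1233\right)\right) \frac{1}{9048 - 22163}}{9} = - \frac{\left(63 + \left(\left(4625 + 1929\right) + 1233\right)\right) \frac{1}{-13115}}{9} = - \frac{\left(63 + \left(6554 + 1233\right)\right) \left(- \frac{1}{13115}\right)}{9} = - \frac{\left(63 + 7787\right) \left(- \frac{1}{13115}\right)}{9} = - \frac{7850 \left(- \frac{1}{13115}\right)}{9} = \left(- \frac{1}{9}\right) \left(- \frac{1570}{2623}\right) = \frac{1570}{23607} \approx 0.066506$)
$Q + r = \frac{1570}{23607} + 2233 = \frac{52716001}{23607}$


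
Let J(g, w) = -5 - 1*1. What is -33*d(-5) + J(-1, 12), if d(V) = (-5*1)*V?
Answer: -831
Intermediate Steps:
J(g, w) = -6 (J(g, w) = -5 - 1 = -6)
d(V) = -5*V
-33*d(-5) + J(-1, 12) = -(-165)*(-5) - 6 = -33*25 - 6 = -825 - 6 = -831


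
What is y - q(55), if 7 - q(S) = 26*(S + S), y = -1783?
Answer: 1070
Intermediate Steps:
q(S) = 7 - 52*S (q(S) = 7 - 26*(S + S) = 7 - 26*2*S = 7 - 52*S)
y - q(55) = -1783 - (7 - 52*55) = -1783 - (7 - 2860) = -1783 - 1*(-2853) = -1783 + 2853 = 1070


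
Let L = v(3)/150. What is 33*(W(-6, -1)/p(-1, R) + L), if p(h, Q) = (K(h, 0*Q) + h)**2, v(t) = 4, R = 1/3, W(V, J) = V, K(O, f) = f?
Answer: -4928/25 ≈ -197.12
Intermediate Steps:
R = 1/3 ≈ 0.33333
p(h, Q) = h**2 (p(h, Q) = (0*Q + h)**2 = (0 + h)**2 = h**2)
L = 2/75 (L = 4/150 = 4*(1/150) = 2/75 ≈ 0.026667)
33*(W(-6, -1)/p(-1, R) + L) = 33*(-6/((-1)**2) + 2/75) = 33*(-6/1 + 2/75) = 33*(-6*1 + 2/75) = 33*(-6 + 2/75) = 33*(-448/75) = -4928/25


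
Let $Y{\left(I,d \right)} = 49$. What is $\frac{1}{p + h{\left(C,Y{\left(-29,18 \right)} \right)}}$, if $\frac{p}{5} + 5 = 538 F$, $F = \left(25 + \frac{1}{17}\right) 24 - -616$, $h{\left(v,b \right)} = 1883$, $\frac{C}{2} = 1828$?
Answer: $\frac{17}{55703826} \approx 3.0519 \cdot 10^{-7}$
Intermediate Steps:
$C = 3656$ ($C = 2 \cdot 1828 = 3656$)
$F = \frac{20696}{17}$ ($F = \left(25 + \frac{1}{17}\right) 24 + 616 = \frac{426}{17} \cdot 24 + 616 = \frac{10224}{17} + 616 = \frac{20696}{17} \approx 1217.4$)
$p = \frac{55671815}{17}$ ($p = -25 + 5 \cdot 538 \cdot \frac{20696}{17} = -25 + 5 \cdot \frac{11134448}{17} = -25 + \frac{55672240}{17} = \frac{55671815}{17} \approx 3.2748 \cdot 10^{6}$)
$\frac{1}{p + h{\left(C,Y{\left(-29,18 \right)} \right)}} = \frac{1}{\frac{55671815}{17} + 1883} = \frac{1}{\frac{55703826}{17}} = \frac{17}{55703826}$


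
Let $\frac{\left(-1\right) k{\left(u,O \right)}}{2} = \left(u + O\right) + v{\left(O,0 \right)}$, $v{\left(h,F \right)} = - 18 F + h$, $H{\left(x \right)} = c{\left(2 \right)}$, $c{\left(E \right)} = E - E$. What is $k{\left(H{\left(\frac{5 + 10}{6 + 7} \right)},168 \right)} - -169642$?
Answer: $168970$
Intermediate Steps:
$c{\left(E \right)} = 0$
$H{\left(x \right)} = 0$
$v{\left(h,F \right)} = h - 18 F$
$k{\left(u,O \right)} = - 4 O - 2 u$ ($k{\left(u,O \right)} = - 2 \left(\left(u + O\right) + \left(O - 0\right)\right) = - 2 \left(\left(O + u\right) + \left(O + 0\right)\right) = - 2 \left(\left(O + u\right) + O\right) = - 2 \left(u + 2 O\right) = - 4 O - 2 u$)
$k{\left(H{\left(\frac{5 + 10}{6 + 7} \right)},168 \right)} - -169642 = \left(\left(-4\right) 168 - 0\right) - -169642 = \left(-672 + 0\right) + 169642 = -672 + 169642 = 168970$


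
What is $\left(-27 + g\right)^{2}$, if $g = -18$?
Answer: $2025$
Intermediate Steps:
$\left(-27 + g\right)^{2} = \left(-27 - 18\right)^{2} = \left(-45\right)^{2} = 2025$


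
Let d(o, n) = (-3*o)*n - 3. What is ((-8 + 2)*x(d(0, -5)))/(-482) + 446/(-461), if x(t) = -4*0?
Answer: -446/461 ≈ -0.96746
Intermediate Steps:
d(o, n) = -3 - 3*n*o (d(o, n) = -3*n*o - 3 = -3 - 3*n*o)
x(t) = 0
((-8 + 2)*x(d(0, -5)))/(-482) + 446/(-461) = ((-8 + 2)*0)/(-482) + 446/(-461) = -6*0*(-1/482) + 446*(-1/461) = 0*(-1/482) - 446/461 = 0 - 446/461 = -446/461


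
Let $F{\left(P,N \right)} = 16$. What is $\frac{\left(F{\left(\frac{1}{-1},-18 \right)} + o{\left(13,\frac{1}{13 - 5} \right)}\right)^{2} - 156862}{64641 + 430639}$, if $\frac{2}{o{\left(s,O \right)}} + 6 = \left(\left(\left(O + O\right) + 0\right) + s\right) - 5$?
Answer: $- \frac{6341359}{20058840} \approx -0.31614$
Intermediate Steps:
$o{\left(s,O \right)} = \frac{2}{-11 + s + 2 O}$ ($o{\left(s,O \right)} = \frac{2}{-6 - \left(5 - s - 2 O\right)} = \frac{2}{-6 + \left(-5 + s + 2 O\right)} = \frac{2}{-11 + s + 2 O}$)
$\frac{\left(F{\left(\frac{1}{-1},-18 \right)} + o{\left(13,\frac{1}{13 - 5} \right)}\right)^{2} - 156862}{64641 + 430639} = \frac{\left(16 + \frac{2}{-11 + 13 + \frac{2}{13 - 5}}\right)^{2} - 156862}{64641 + 430639} = \frac{\left(16 + \frac{2}{-11 + 13 + \frac{2}{8}}\right)^{2} - 156862}{495280} = \left(\left(16 + \frac{2}{-11 + 13 + 2 \cdot \frac{1}{8}}\right)^{2} - 156862\right) \frac{1}{495280} = \left(\left(16 + \frac{2}{-11 + 13 + \frac{1}{4}}\right)^{2} - 156862\right) \frac{1}{495280} = \left(\left(16 + \frac{2}{\frac{9}{4}}\right)^{2} - 156862\right) \frac{1}{495280} = \left(\left(16 + 2 \cdot \frac{4}{9}\right)^{2} - 156862\right) \frac{1}{495280} = \left(\left(16 + \frac{8}{9}\right)^{2} - 156862\right) \frac{1}{495280} = \left(\left(\frac{152}{9}\right)^{2} - 156862\right) \frac{1}{495280} = \left(\frac{23104}{81} - 156862\right) \frac{1}{495280} = \left(- \frac{12682718}{81}\right) \frac{1}{495280} = - \frac{6341359}{20058840}$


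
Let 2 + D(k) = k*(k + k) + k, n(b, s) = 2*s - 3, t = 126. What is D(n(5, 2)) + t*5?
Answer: 631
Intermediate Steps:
n(b, s) = -3 + 2*s
D(k) = -2 + k + 2*k² (D(k) = -2 + (k*(k + k) + k) = -2 + (k*(2*k) + k) = -2 + (2*k² + k) = -2 + (k + 2*k²) = -2 + k + 2*k²)
D(n(5, 2)) + t*5 = (-2 + (-3 + 2*2) + 2*(-3 + 2*2)²) + 126*5 = (-2 + (-3 + 4) + 2*(-3 + 4)²) + 630 = (-2 + 1 + 2*1²) + 630 = (-2 + 1 + 2*1) + 630 = (-2 + 1 + 2) + 630 = 1 + 630 = 631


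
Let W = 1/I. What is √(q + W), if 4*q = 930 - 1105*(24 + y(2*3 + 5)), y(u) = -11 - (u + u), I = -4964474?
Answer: √67006318195373401/4964474 ≈ 52.142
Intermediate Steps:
y(u) = -11 - 2*u
W = -1/4964474 (W = 1/(-4964474) = -1/4964474 ≈ -2.0143e-7)
q = 10875/4 (q = (930 - 1105*(24 + (-11 - 2*(2*3 + 5))))/4 = (930 - 1105*(24 + (-11 - 2*(6 + 5))))/4 = (930 - 1105*(24 + (-11 - 2*11)))/4 = (930 - 1105*(24 + (-11 - 22)))/4 = (930 - 1105*(24 - 33))/4 = (930 - 1105*(-9))/4 = (930 + 9945)/4 = (¼)*10875 = 10875/4 ≈ 2718.8)
√(q + W) = √(10875/4 - 1/4964474) = √(26994327373/9928948) = √67006318195373401/4964474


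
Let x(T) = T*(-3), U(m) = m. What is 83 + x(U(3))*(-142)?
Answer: 1361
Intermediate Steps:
x(T) = -3*T
83 + x(U(3))*(-142) = 83 - 3*3*(-142) = 83 - 9*(-142) = 83 + 1278 = 1361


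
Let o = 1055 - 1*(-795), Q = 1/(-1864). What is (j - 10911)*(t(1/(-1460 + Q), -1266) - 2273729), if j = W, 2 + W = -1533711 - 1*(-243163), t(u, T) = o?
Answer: 2956761915219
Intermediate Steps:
Q = -1/1864 ≈ -0.00053648
o = 1850 (o = 1055 + 795 = 1850)
t(u, T) = 1850
W = -1290550 (W = -2 + (-1533711 - 1*(-243163)) = -2 + (-1533711 + 243163) = -2 - 1290548 = -1290550)
j = -1290550
(j - 10911)*(t(1/(-1460 + Q), -1266) - 2273729) = (-1290550 - 10911)*(1850 - 2273729) = -1301461*(-2271879) = 2956761915219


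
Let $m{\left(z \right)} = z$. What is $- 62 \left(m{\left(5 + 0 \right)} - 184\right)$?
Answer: $11098$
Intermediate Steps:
$- 62 \left(m{\left(5 + 0 \right)} - 184\right) = - 62 \left(\left(5 + 0\right) - 184\right) = - 62 \left(5 - 184\right) = \left(-62\right) \left(-179\right) = 11098$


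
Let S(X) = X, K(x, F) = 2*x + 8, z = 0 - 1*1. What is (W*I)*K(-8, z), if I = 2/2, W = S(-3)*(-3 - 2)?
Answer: -120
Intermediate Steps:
z = -1 (z = 0 - 1 = -1)
K(x, F) = 8 + 2*x
W = 15 (W = -3*(-3 - 2) = -3*(-5) = 15)
I = 1 (I = 2*(½) = 1)
(W*I)*K(-8, z) = (15*1)*(8 + 2*(-8)) = 15*(8 - 16) = 15*(-8) = -120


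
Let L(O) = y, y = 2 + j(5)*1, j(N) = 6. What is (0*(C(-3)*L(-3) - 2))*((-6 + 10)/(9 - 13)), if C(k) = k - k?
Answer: 0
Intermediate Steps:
C(k) = 0
y = 8 (y = 2 + 6*1 = 2 + 6 = 8)
L(O) = 8
(0*(C(-3)*L(-3) - 2))*((-6 + 10)/(9 - 13)) = (0*(0*8 - 2))*((-6 + 10)/(9 - 13)) = (0*(0 - 2))*(4/(-4)) = (0*(-2))*(4*(-¼)) = 0*(-1) = 0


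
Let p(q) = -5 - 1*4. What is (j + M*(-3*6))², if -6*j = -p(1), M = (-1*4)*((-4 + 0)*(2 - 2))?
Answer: 9/4 ≈ 2.2500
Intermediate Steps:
p(q) = -9 (p(q) = -5 - 4 = -9)
M = 0 (M = -(-16)*0 = -4*0 = 0)
j = -3/2 (j = -(-1)*(-9)/6 = -⅙*9 = -3/2 ≈ -1.5000)
(j + M*(-3*6))² = (-3/2 + 0*(-3*6))² = (-3/2 + 0*(-18))² = (-3/2 + 0)² = (-3/2)² = 9/4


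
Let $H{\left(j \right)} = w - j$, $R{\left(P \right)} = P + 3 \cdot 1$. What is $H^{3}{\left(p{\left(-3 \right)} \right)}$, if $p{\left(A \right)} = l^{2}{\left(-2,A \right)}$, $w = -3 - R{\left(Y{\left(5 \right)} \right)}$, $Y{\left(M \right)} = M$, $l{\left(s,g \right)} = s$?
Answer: $-3375$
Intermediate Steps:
$R{\left(P \right)} = 3 + P$ ($R{\left(P \right)} = P + 3 = 3 + P$)
$w = -11$ ($w = -3 - \left(3 + 5\right) = -3 - 8 = -11$)
$p{\left(A \right)} = 4$ ($p{\left(A \right)} = \left(-2\right)^{2} = 4$)
$H{\left(j \right)} = -11 - j$
$H^{3}{\left(p{\left(-3 \right)} \right)} = \left(-11 - 4\right)^{3} = \left(-15\right)^{3} = -3375$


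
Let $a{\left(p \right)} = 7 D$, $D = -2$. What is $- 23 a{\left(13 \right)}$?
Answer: $322$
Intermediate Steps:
$a{\left(p \right)} = -14$ ($a{\left(p \right)} = 7 \left(-2\right) = -14$)
$- 23 a{\left(13 \right)} = \left(-23\right) \left(-14\right) = 322$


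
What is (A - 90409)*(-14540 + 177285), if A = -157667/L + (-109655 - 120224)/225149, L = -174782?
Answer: -579010738749944207465/39351992518 ≈ -1.4714e+10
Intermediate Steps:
A = -4680143995/39351992518 (A = -157667/(-174782) + (-109655 - 120224)/225149 = -157667*(-1/174782) - 229879*1/225149 = 157667/174782 - 229879/225149 = -4680143995/39351992518 ≈ -0.11893)
(A - 90409)*(-14540 + 177285) = (-4680143995/39351992518 - 90409)*(-14540 + 177285) = -3557778971703857/39351992518*162745 = -579010738749944207465/39351992518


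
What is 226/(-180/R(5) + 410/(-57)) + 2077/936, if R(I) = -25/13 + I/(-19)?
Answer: 20953343/4008888 ≈ 5.2267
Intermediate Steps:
R(I) = -25/13 - I/19 (R(I) = -25*1/13 + I*(-1/19) = -25/13 - I/19)
226/(-180/R(5) + 410/(-57)) + 2077/936 = 226/(-180/(-25/13 - 1/19*5) + 410/(-57)) + 2077/936 = 226/(-180/(-25/13 - 5/19) + 410*(-1/57)) + 2077*(1/936) = 226/(-180/(-540/247) - 410/57) + 2077/936 = 226/(-180*(-247/540) - 410/57) + 2077/936 = 226/(247/3 - 410/57) + 2077/936 = 226/(4283/57) + 2077/936 = 226*(57/4283) + 2077/936 = 12882/4283 + 2077/936 = 20953343/4008888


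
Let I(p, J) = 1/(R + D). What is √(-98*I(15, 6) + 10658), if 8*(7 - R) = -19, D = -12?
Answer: √96258/3 ≈ 103.42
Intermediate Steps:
R = 75/8 (R = 7 - ⅛*(-19) = 7 + 19/8 = 75/8 ≈ 9.3750)
I(p, J) = -8/21 (I(p, J) = 1/(75/8 - 12) = 1/(-21/8) = -8/21)
√(-98*I(15, 6) + 10658) = √(-98*(-8/21) + 10658) = √(112/3 + 10658) = √(32086/3) = √96258/3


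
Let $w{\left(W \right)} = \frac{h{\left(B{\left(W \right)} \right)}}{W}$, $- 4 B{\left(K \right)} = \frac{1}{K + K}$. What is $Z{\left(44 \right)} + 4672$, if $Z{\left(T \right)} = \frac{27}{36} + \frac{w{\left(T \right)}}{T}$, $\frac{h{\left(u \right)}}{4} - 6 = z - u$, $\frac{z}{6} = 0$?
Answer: $\frac{796089185}{170368} \approx 4672.8$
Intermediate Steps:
$z = 0$ ($z = 6 \cdot 0 = 0$)
$B{\left(K \right)} = - \frac{1}{8 K}$ ($B{\left(K \right)} = - \frac{1}{4 \left(K + K\right)} = - \frac{1}{4 \cdot 2 K} = - \frac{\frac{1}{2} \frac{1}{K}}{4} = - \frac{1}{8 K}$)
$h{\left(u \right)} = 24 - 4 u$ ($h{\left(u \right)} = 24 + 4 \left(0 - u\right) = 24 + 4 \left(- u\right) = 24 - 4 u$)
$w{\left(W \right)} = \frac{24 + \frac{1}{2 W}}{W}$ ($w{\left(W \right)} = \frac{24 - 4 \left(- \frac{1}{8 W}\right)}{W} = \frac{24 + \frac{1}{2 W}}{W}$)
$Z{\left(T \right)} = \frac{3}{4} + \frac{1 + 48 T}{2 T^{3}}$ ($Z{\left(T \right)} = \frac{27}{36} + \frac{\frac{1}{2} \frac{1}{T^{2}} \left(1 + 48 T\right)}{T} = 27 \cdot \frac{1}{36} + \frac{1 + 48 T}{2 T^{3}} = \frac{3}{4} + \frac{1 + 48 T}{2 T^{3}}$)
$Z{\left(44 \right)} + 4672 = \frac{2 + 3 \cdot 44^{3} + 96 \cdot 44}{4 \cdot 85184} + 4672 = \frac{1}{4} \cdot \frac{1}{85184} \left(2 + 3 \cdot 85184 + 4224\right) + 4672 = \frac{1}{4} \cdot \frac{1}{85184} \left(2 + 255552 + 4224\right) + 4672 = \frac{1}{4} \cdot \frac{1}{85184} \cdot 259778 + 4672 = \frac{129889}{170368} + 4672 = \frac{796089185}{170368}$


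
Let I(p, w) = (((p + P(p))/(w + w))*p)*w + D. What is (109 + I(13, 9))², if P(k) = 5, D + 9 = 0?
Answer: 47089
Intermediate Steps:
D = -9 (D = -9 + 0 = -9)
I(p, w) = -9 + p*(5 + p)/2 (I(p, w) = (((p + 5)/(w + w))*p)*w - 9 = (((5 + p)/((2*w)))*p)*w - 9 = (((5 + p)*(1/(2*w)))*p)*w - 9 = (((5 + p)/(2*w))*p)*w - 9 = (p*(5 + p)/(2*w))*w - 9 = p*(5 + p)/2 - 9 = -9 + p*(5 + p)/2)
(109 + I(13, 9))² = (109 + (-9 + (½)*13² + (5/2)*13))² = (109 + (-9 + (½)*169 + 65/2))² = (109 + (-9 + 169/2 + 65/2))² = (109 + 108)² = 217² = 47089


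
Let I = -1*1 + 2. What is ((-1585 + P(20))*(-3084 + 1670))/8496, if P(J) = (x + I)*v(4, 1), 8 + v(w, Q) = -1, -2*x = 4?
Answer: 139279/531 ≈ 262.30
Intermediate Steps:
x = -2 (x = -½*4 = -2)
v(w, Q) = -9 (v(w, Q) = -8 - 1 = -9)
I = 1 (I = -1 + 2 = 1)
P(J) = 9 (P(J) = (-2 + 1)*(-9) = -1*(-9) = 9)
((-1585 + P(20))*(-3084 + 1670))/8496 = ((-1585 + 9)*(-3084 + 1670))/8496 = -1576*(-1414)*(1/8496) = 2228464*(1/8496) = 139279/531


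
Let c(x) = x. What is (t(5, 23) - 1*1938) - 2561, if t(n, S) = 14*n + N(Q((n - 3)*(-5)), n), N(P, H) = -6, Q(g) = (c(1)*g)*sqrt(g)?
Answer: -4435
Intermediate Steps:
Q(g) = g**(3/2) (Q(g) = (1*g)*sqrt(g) = g*sqrt(g) = g**(3/2))
t(n, S) = -6 + 14*n (t(n, S) = 14*n - 6 = -6 + 14*n)
(t(5, 23) - 1*1938) - 2561 = ((-6 + 14*5) - 1*1938) - 2561 = ((-6 + 70) - 1938) - 2561 = (64 - 1938) - 2561 = -1874 - 2561 = -4435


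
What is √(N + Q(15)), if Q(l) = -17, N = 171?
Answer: √154 ≈ 12.410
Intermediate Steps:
√(N + Q(15)) = √(171 - 17) = √154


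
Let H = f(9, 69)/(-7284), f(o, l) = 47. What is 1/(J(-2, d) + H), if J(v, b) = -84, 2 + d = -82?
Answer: -7284/611903 ≈ -0.011904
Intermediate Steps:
d = -84 (d = -2 - 82 = -84)
H = -47/7284 (H = 47/(-7284) = 47*(-1/7284) = -47/7284 ≈ -0.0064525)
1/(J(-2, d) + H) = 1/(-84 - 47/7284) = 1/(-611903/7284) = -7284/611903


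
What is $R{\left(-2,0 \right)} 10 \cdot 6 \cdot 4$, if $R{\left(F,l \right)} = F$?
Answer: $-480$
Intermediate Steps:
$R{\left(-2,0 \right)} 10 \cdot 6 \cdot 4 = - 2 \cdot 10 \cdot 6 \cdot 4 = - 2 \cdot 60 \cdot 4 = \left(-2\right) 240 = -480$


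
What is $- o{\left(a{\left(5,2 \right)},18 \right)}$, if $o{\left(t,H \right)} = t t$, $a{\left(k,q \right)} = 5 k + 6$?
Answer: $-961$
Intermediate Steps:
$a{\left(k,q \right)} = 6 + 5 k$
$o{\left(t,H \right)} = t^{2}$
$- o{\left(a{\left(5,2 \right)},18 \right)} = - \left(6 + 5 \cdot 5\right)^{2} = - \left(6 + 25\right)^{2} = - 31^{2} = \left(-1\right) 961 = -961$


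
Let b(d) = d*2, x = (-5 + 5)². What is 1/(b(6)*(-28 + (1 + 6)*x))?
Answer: -1/336 ≈ -0.0029762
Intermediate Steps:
x = 0 (x = 0² = 0)
b(d) = 2*d
1/(b(6)*(-28 + (1 + 6)*x)) = 1/((2*6)*(-28 + (1 + 6)*0)) = 1/(12*(-28 + 7*0)) = 1/(12*(-28 + 0)) = 1/(12*(-28)) = 1/(-336) = -1/336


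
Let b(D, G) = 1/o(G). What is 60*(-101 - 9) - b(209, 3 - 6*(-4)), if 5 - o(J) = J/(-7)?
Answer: -409207/62 ≈ -6600.1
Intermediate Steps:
o(J) = 5 + J/7 (o(J) = 5 - J/(-7) = 5 - J*(-1)/7 = 5 - (-1)*J/7 = 5 + J/7)
b(D, G) = 1/(5 + G/7)
60*(-101 - 9) - b(209, 3 - 6*(-4)) = 60*(-101 - 9) - 7/(35 + (3 - 6*(-4))) = 60*(-110) - 7/(35 + (3 + 24)) = -6600 - 7/(35 + 27) = -6600 - 7/62 = -409207/62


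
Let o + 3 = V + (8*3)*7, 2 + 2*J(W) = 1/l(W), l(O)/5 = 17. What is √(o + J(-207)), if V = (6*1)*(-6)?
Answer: √3699370/170 ≈ 11.314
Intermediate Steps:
V = -36 (V = 6*(-6) = -36)
l(O) = 85 (l(O) = 5*17 = 85)
J(W) = -169/170 (J(W) = -1 + (½)/85 = -1 + (½)*(1/85) = -1 + 1/170 = -169/170)
o = 129 (o = -3 + (-36 + (8*3)*7) = -3 + (-36 + 24*7) = -3 + (-36 + 168) = -3 + 132 = 129)
√(o + J(-207)) = √(129 - 169/170) = √(21761/170) = √3699370/170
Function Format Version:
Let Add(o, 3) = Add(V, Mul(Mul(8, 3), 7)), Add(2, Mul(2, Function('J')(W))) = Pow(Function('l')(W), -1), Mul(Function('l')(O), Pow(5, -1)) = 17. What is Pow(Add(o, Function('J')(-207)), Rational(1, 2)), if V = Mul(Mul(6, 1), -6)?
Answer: Mul(Rational(1, 170), Pow(3699370, Rational(1, 2))) ≈ 11.314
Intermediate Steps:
V = -36 (V = Mul(6, -6) = -36)
Function('l')(O) = 85 (Function('l')(O) = Mul(5, 17) = 85)
Function('J')(W) = Rational(-169, 170) (Function('J')(W) = Add(-1, Mul(Rational(1, 2), Pow(85, -1))) = Add(-1, Mul(Rational(1, 2), Rational(1, 85))) = Add(-1, Rational(1, 170)) = Rational(-169, 170))
o = 129 (o = Add(-3, Add(-36, Mul(Mul(8, 3), 7))) = Add(-3, Add(-36, Mul(24, 7))) = Add(-3, Add(-36, 168)) = Add(-3, 132) = 129)
Pow(Add(o, Function('J')(-207)), Rational(1, 2)) = Pow(Add(129, Rational(-169, 170)), Rational(1, 2)) = Pow(Rational(21761, 170), Rational(1, 2)) = Mul(Rational(1, 170), Pow(3699370, Rational(1, 2)))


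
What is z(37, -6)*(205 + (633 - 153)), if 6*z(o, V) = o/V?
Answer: -25345/36 ≈ -704.03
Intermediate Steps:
z(o, V) = o/(6*V) (z(o, V) = (o/V)/6 = o/(6*V))
z(37, -6)*(205 + (633 - 153)) = ((⅙)*37/(-6))*(205 + (633 - 153)) = ((⅙)*37*(-⅙))*(205 + 480) = -37/36*685 = -25345/36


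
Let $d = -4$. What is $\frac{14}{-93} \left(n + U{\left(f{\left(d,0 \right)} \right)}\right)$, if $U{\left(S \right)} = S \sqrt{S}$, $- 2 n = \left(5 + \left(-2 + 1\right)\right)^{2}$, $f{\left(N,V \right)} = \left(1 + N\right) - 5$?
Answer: $\frac{112}{93} + \frac{224 i \sqrt{2}}{93} \approx 1.2043 + 3.4063 i$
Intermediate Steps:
$f{\left(N,V \right)} = -4 + N$
$n = -8$ ($n = - \frac{\left(5 + \left(-2 + 1\right)\right)^{2}}{2} = - \frac{\left(5 - 1\right)^{2}}{2} = - \frac{4^{2}}{2} = \left(- \frac{1}{2}\right) 16 = -8$)
$U{\left(S \right)} = S^{\frac{3}{2}}$
$\frac{14}{-93} \left(n + U{\left(f{\left(d,0 \right)} \right)}\right) = \frac{14}{-93} \left(-8 + \left(-4 - 4\right)^{\frac{3}{2}}\right) = 14 \left(- \frac{1}{93}\right) \left(-8 + \left(-8\right)^{\frac{3}{2}}\right) = - \frac{14 \left(-8 - 16 i \sqrt{2}\right)}{93} = \frac{112}{93} + \frac{224 i \sqrt{2}}{93}$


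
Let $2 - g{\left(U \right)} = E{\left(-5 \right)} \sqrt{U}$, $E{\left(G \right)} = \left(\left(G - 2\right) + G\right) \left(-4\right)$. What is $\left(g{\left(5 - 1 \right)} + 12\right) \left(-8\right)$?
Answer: $656$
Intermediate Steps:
$E{\left(G \right)} = 8 - 8 G$ ($E{\left(G \right)} = \left(\left(-2 + G\right) + G\right) \left(-4\right) = \left(-2 + 2 G\right) \left(-4\right) = 8 - 8 G$)
$g{\left(U \right)} = 2 - 48 \sqrt{U}$ ($g{\left(U \right)} = 2 - \left(8 - -40\right) \sqrt{U} = 2 - \left(8 + 40\right) \sqrt{U} = 2 - 48 \sqrt{U}$)
$\left(g{\left(5 - 1 \right)} + 12\right) \left(-8\right) = \left(\left(2 - 48 \sqrt{5 - 1}\right) + 12\right) \left(-8\right) = \left(\left(2 - 48 \sqrt{4}\right) + 12\right) \left(-8\right) = \left(\left(2 - 96\right) + 12\right) \left(-8\right) = \left(-94 + 12\right) \left(-8\right) = \left(-82\right) \left(-8\right) = 656$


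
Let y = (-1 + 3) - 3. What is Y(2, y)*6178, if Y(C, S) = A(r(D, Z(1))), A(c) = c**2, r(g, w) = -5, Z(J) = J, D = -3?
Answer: 154450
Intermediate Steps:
y = -1 (y = 2 - 3 = -1)
Y(C, S) = 25 (Y(C, S) = (-5)**2 = 25)
Y(2, y)*6178 = 25*6178 = 154450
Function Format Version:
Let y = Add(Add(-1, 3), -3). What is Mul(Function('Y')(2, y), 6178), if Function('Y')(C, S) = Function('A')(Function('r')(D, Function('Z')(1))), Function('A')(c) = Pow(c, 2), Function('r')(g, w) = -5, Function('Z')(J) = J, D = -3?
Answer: 154450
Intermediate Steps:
y = -1 (y = Add(2, -3) = -1)
Function('Y')(C, S) = 25 (Function('Y')(C, S) = Pow(-5, 2) = 25)
Mul(Function('Y')(2, y), 6178) = Mul(25, 6178) = 154450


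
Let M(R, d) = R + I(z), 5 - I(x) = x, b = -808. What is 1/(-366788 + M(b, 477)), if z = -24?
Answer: -1/367567 ≈ -2.7206e-6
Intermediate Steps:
I(x) = 5 - x
M(R, d) = 29 + R (M(R, d) = R + (5 - 1*(-24)) = R + (5 + 24) = R + 29 = 29 + R)
1/(-366788 + M(b, 477)) = 1/(-366788 + (29 - 808)) = 1/(-366788 - 779) = 1/(-367567) = -1/367567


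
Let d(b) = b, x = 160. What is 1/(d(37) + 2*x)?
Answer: 1/357 ≈ 0.0028011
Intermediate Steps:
1/(d(37) + 2*x) = 1/(37 + 2*160) = 1/(37 + 320) = 1/357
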